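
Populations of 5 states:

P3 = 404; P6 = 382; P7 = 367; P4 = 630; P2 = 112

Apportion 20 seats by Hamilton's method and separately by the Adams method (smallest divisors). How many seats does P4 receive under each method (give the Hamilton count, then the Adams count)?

Hamilton: P3 4, P6 4, P7 4, P4 7, P2 1.
Adams: P3 4, P6 4, P7 4, P4 6, P2 2.
P4 gets 7 under Hamilton and 6 under Adams.

7 and 6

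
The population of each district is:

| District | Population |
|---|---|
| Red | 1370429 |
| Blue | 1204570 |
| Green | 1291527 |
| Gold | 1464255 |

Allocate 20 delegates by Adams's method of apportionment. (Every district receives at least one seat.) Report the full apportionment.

Red 5; Blue 5; Green 5; Gold 5

Standard divisor 5330781/20 ≈ 266539.05; standard quotas: Red 5.142, Blue 4.519, Green 4.846, Gold 5.494.
Rounding up gives 6, 5, 5, 6 = 22 seats, so the divisor must be adjusted.
With modified divisor 297000: modified quotas Red 4.614, Blue 4.056, Green 4.349, Gold 4.930.
Rounding up: Red 5, Blue 5, Green 5, Gold 5 (total 20).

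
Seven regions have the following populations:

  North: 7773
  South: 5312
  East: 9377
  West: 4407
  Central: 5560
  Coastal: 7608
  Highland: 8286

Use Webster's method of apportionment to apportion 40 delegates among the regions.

North=6, South=4, East=8, West=4, Central=5, Coastal=6, Highland=7

Standard divisor 48323/40 ≈ 1208.075; standard quotas: North 6.434, South 4.397, East 7.762, West 3.648, Central 4.602, Coastal 6.298, Highland 6.859.
Rounding to the nearest integer gives North 6, South 4, East 8, West 4, Central 5, Coastal 6, Highland 7 — total 40, matching the house size, so no adjustment is needed.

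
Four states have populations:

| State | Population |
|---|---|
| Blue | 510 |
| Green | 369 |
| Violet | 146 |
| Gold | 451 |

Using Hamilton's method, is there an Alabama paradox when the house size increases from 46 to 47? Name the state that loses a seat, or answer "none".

At 46 seats: Blue 16, Green 11, Violet 5, Gold 14.
At 47 seats: Blue 16, Green 12, Violet 5, Gold 14.
No state's allocation decreased.

none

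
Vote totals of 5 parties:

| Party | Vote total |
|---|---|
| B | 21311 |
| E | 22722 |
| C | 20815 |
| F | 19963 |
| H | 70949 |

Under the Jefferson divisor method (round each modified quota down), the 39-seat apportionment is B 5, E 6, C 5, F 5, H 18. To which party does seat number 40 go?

H

Priority for the next seat is population ÷ (current seats + 1).
Priorities: B 3551.833, E 3246.000, C 3469.167, F 3327.167, H 3734.158.
Highest priority: H.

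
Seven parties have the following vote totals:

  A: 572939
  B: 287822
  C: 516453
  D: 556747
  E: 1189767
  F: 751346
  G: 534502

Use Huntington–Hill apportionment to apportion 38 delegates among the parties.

With divisor 116719: modified quotas A 4.909, B 2.466, C 4.425, D 4.770, E 10.193, F 6.437, G 4.579.
Geometric-mean thresholds: A √(4·5)=4.472, B √(2·3)=2.449, C √(4·5)=4.472, D √(4·5)=4.472, E √(10·11)=10.488, F √(6·7)=6.481, G √(4·5)=4.472.
Each quota rounded against its threshold gives A 5, B 3, C 4, D 5, E 10, F 6, G 5 (total 38).

A 5; B 3; C 4; D 5; E 10; F 6; G 5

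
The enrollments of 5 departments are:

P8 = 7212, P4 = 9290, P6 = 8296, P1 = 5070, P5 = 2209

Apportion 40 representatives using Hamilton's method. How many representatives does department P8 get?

9

Standard divisor: 32077 ÷ 40 ≈ 801.925.
Standard quotas: P8 8.9934, P4 11.5846, P6 10.3451, P1 6.3223, P5 2.7546.
Lower quotas: P8 8, P4 11, P6 10, P1 6, P5 2 (sum 37, leaving 3 seats).
Remainders in descending order: P8 0.9934, P5 0.7546, P4 0.5846, P6 0.3451, P1 0.3223.
Largest remainders: P8, P5, P4 receive the extra seats.
P8 receives 9.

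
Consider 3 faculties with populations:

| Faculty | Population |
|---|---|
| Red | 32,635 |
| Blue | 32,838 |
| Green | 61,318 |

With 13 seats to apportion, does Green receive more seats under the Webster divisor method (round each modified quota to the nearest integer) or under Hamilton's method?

Webster: Red 3, Blue 3, Green 7.
Hamilton: Red 3, Blue 4, Green 6.
Green gets 7 under Webster and 6 under Hamilton.

Webster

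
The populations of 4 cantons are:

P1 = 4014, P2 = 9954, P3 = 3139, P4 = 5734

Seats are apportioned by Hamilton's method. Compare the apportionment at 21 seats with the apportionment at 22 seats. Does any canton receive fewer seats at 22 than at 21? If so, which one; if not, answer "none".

At 21 seats: P1 4, P2 9, P3 3, P4 5.
At 22 seats: P1 4, P2 10, P3 3, P4 5.
No canton's allocation decreased.

none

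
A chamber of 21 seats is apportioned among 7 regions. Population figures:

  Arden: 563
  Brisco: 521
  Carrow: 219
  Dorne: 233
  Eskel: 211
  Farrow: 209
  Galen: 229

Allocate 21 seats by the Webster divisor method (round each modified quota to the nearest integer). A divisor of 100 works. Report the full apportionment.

With modified divisor 100: modified quotas Arden 5.630, Brisco 5.210, Carrow 2.190, Dorne 2.330, Eskel 2.110, Farrow 2.090, Galen 2.290.
Rounding to the nearest integer: Arden 6, Brisco 5, Carrow 2, Dorne 2, Eskel 2, Farrow 2, Galen 2 (total 21).

Arden=6; Brisco=5; Carrow=2; Dorne=2; Eskel=2; Farrow=2; Galen=2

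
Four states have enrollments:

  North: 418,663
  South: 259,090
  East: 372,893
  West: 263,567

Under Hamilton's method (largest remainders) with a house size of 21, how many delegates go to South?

Total 1314213; standard divisor 1314213/21 ≈ 62581.571.
Standard quotas: North 6.6899, South 4.1400, East 5.9585, West 4.2116.
Lower quotas: North 6, South 4, East 5, West 4 (sum 19, leaving 2 seats).
Remainders in descending order: East 0.9585, North 0.6899, West 0.2116, South 0.1400.
Largest remainders: East, North receive the extra seats.
South receives 4.

4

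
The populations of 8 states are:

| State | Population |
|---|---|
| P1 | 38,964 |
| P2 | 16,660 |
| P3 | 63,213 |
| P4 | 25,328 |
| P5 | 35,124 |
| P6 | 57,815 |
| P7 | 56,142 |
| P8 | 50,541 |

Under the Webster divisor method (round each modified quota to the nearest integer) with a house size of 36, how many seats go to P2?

2

Standard divisor 343787/36 ≈ 9549.639; standard quotas: P1 4.080, P2 1.745, P3 6.619, P4 2.652, P5 3.678, P6 6.054, P7 5.879, P8 5.292.
Rounding to the nearest integer gives 4, 2, 7, 3, 4, 6, 6, 5 = 37 seats, so the divisor must be adjusted.
With modified divisor 9900: modified quotas P1 3.936, P2 1.683, P3 6.385, P4 2.558, P5 3.548, P6 5.840, P7 5.671, P8 5.105.
Rounding to the nearest integer: P1 4, P2 2, P3 6, P4 3, P5 4, P6 6, P7 6, P8 5 (total 36).
P2 receives 2.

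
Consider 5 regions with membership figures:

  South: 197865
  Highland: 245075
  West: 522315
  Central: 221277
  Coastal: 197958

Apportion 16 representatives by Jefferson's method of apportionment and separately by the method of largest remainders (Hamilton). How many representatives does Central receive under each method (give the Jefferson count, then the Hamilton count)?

Jefferson: South 2, Highland 3, West 7, Central 2, Coastal 2.
Hamilton: South 2, Highland 3, West 6, Central 3, Coastal 2.
Central gets 2 under Jefferson and 3 under Hamilton.

2 and 3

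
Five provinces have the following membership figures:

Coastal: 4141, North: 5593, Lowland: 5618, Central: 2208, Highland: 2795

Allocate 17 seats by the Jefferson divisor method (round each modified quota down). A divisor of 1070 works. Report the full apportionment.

With modified divisor 1070: modified quotas Coastal 3.870, North 5.227, Lowland 5.250, Central 2.064, Highland 2.612.
Rounding down: Coastal 3, North 5, Lowland 5, Central 2, Highland 2 (total 17).

Coastal: 3; North: 5; Lowland: 5; Central: 2; Highland: 2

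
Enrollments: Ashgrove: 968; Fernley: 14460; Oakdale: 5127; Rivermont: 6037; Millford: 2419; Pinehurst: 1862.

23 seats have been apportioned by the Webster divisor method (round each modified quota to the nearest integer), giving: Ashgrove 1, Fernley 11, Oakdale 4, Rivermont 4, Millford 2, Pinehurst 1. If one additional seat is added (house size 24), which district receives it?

Rivermont

Priority for the next seat is population ÷ (current seats + 0.5).
Priorities: Ashgrove 645.333, Fernley 1257.391, Oakdale 1139.333, Rivermont 1341.556, Millford 967.600, Pinehurst 1241.333.
Highest priority: Rivermont.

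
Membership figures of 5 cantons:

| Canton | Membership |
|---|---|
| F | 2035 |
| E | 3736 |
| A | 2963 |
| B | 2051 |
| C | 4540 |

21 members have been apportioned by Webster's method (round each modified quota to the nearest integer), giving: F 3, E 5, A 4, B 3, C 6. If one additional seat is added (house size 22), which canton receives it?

C

Priority for the next seat is population ÷ (current seats + 0.5).
Priorities: F 581.429, E 679.273, A 658.444, B 586.000, C 698.462.
Highest priority: C.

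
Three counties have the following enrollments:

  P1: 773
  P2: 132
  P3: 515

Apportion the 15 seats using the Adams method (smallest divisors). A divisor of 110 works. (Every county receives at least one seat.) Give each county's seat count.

With modified divisor 110: modified quotas P1 7.027, P2 1.200, P3 4.682.
Rounding up: P1 8, P2 2, P3 5 (total 15).

P1: 8, P2: 2, P3: 5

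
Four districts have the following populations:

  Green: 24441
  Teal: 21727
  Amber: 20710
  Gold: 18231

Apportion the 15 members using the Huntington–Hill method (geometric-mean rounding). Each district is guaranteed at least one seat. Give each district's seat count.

With divisor 5722: modified quotas Green 4.271, Teal 3.797, Amber 3.619, Gold 3.186.
Geometric-mean thresholds: Green √(4·5)=4.472, Teal √(3·4)=3.464, Amber √(3·4)=3.464, Gold √(3·4)=3.464.
Each quota rounded against its threshold gives Green 4, Teal 4, Amber 4, Gold 3 (total 15).

Green 4, Teal 4, Amber 4, Gold 3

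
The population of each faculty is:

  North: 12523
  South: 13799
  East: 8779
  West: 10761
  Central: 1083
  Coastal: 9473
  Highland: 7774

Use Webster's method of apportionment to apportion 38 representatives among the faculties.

North 7; South 8; East 5; West 6; Central 1; Coastal 6; Highland 5

Standard divisor 64192/38 ≈ 1689.263; standard quotas: North 7.413, South 8.169, East 5.197, West 6.370, Central 0.641, Coastal 5.608, Highland 4.602.
Rounding to the nearest integer gives North 7, South 8, East 5, West 6, Central 1, Coastal 6, Highland 5 — total 38, matching the house size, so no adjustment is needed.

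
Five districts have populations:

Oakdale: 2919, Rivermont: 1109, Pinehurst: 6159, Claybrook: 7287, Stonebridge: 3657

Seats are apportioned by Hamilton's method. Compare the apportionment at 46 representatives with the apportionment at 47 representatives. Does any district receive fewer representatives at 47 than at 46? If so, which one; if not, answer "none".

At 46 seats: Oakdale 6, Rivermont 3, Pinehurst 13, Claybrook 16, Stonebridge 8.
At 47 seats: Oakdale 7, Rivermont 2, Pinehurst 14, Claybrook 16, Stonebridge 8.
Rivermont drops from 3 to 2.

Rivermont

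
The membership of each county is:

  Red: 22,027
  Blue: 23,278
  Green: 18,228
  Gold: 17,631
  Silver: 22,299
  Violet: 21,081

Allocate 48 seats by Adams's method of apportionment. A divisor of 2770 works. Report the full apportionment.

With modified divisor 2770: modified quotas Red 7.952, Blue 8.404, Green 6.581, Gold 6.365, Silver 8.050, Violet 7.610.
Rounding up: Red 8, Blue 9, Green 7, Gold 7, Silver 9, Violet 8 (total 48).

Red=8, Blue=9, Green=7, Gold=7, Silver=9, Violet=8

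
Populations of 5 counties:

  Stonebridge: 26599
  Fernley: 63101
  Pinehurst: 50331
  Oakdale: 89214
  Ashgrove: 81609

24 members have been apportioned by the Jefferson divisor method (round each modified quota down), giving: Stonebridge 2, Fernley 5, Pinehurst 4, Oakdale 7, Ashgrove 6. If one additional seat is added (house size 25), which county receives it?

Priority for the next seat is population ÷ (current seats + 1).
Priorities: Stonebridge 8866.333, Fernley 10516.833, Pinehurst 10066.200, Oakdale 11151.750, Ashgrove 11658.429.
Highest priority: Ashgrove.

Ashgrove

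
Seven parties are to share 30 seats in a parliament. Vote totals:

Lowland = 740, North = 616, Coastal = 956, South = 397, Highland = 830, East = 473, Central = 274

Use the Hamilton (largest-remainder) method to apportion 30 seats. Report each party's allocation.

The standard divisor is 4286/30 ≈ 142.867.
Standard quotas: Lowland 5.180, North 4.312, Coastal 6.692, South 2.779, Highland 5.810, East 3.311, Central 1.918.
Lower quotas: Lowland 5, North 4, Coastal 6, South 2, Highland 5, East 3, Central 1 (sum 26, leaving 4 seats).
Remainders in descending order: Central 0.918, Highland 0.810, South 0.779, Coastal 0.692, North 0.312, East 0.311, Lowland 0.180.
Largest remainders: Central, Highland, South, Coastal receive the extra seats.

Lowland=5, North=4, Coastal=7, South=3, Highland=6, East=3, Central=2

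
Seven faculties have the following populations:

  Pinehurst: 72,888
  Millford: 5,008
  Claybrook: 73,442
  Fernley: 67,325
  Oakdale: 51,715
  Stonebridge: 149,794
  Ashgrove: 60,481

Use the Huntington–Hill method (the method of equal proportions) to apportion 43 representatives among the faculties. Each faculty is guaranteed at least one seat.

Pinehurst 6; Millford 1; Claybrook 7; Fernley 6; Oakdale 5; Stonebridge 13; Ashgrove 5

With divisor 11290: modified quotas Pinehurst 6.456, Millford 0.444, Claybrook 6.505, Fernley 5.963, Oakdale 4.581, Stonebridge 13.268, Ashgrove 5.357.
Geometric-mean thresholds: Pinehurst √(6·7)=6.481, Millford (min 1), Claybrook √(6·7)=6.481, Fernley √(5·6)=5.477, Oakdale √(4·5)=4.472, Stonebridge √(13·14)=13.491, Ashgrove √(5·6)=5.477.
Each quota rounded against its threshold gives Pinehurst 6, Millford 1, Claybrook 7, Fernley 6, Oakdale 5, Stonebridge 13, Ashgrove 5 (total 43).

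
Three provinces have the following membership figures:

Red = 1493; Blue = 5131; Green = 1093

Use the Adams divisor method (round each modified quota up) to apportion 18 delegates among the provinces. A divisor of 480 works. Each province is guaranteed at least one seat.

Red 4, Blue 11, Green 3

With modified divisor 480: modified quotas Red 3.110, Blue 10.690, Green 2.277.
Rounding up: Red 4, Blue 11, Green 3 (total 18).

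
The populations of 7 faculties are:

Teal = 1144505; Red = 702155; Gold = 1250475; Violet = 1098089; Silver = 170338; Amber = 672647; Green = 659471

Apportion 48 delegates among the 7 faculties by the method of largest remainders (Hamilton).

Teal: 10, Red: 6, Gold: 10, Violet: 9, Silver: 1, Amber: 6, Green: 6

The standard divisor is 5697680/48 ≈ 118701.667.
Standard quotas: Teal 9.6419, Red 5.9153, Gold 10.5346, Violet 9.2508, Silver 1.4350, Amber 5.6667, Green 5.5557.
Lower quotas: Teal 9, Red 5, Gold 10, Violet 9, Silver 1, Amber 5, Green 5 (sum 44, leaving 4 seats).
Remainders in descending order: Red 0.9153, Amber 0.6667, Teal 0.6419, Green 0.5557, Gold 0.5346, Silver 0.4350, Violet 0.2508.
The surplus seats go to Red, Amber, Teal, Green.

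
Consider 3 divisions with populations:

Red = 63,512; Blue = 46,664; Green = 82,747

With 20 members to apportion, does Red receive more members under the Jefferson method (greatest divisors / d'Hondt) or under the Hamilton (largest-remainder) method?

Hamilton

Jefferson: Red 6, Blue 5, Green 9.
Hamilton: Red 7, Blue 5, Green 8.
Red gets 6 under Jefferson and 7 under Hamilton.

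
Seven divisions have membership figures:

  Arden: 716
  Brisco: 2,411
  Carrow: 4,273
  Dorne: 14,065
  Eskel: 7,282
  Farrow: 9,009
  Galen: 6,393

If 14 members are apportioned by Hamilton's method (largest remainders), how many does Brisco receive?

1

Total 44149; standard divisor 44149/14 ≈ 3153.5.
Standard quotas: Arden 0.2270, Brisco 0.7645, Carrow 1.3550, Dorne 4.4601, Eskel 2.3092, Farrow 2.8568, Galen 2.0273.
Lower quotas: Arden 0, Brisco 0, Carrow 1, Dorne 4, Eskel 2, Farrow 2, Galen 2 (sum 11, leaving 3 seats).
Remainders in descending order: Farrow 0.8568, Brisco 0.7645, Dorne 0.4601, Carrow 0.3550, Eskel 0.3092, Arden 0.2270, Galen 0.0273.
Largest remainders: Farrow, Brisco, Dorne receive the extra seats.
Brisco receives 1.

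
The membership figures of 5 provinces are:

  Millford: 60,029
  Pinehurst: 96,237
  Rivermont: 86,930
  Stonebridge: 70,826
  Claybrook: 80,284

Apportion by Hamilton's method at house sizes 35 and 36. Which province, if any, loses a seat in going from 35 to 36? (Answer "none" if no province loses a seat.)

none

At 35 seats: Millford 5, Pinehurst 9, Rivermont 8, Stonebridge 6, Claybrook 7.
At 36 seats: Millford 6, Pinehurst 9, Rivermont 8, Stonebridge 6, Claybrook 7.
No province's allocation decreased.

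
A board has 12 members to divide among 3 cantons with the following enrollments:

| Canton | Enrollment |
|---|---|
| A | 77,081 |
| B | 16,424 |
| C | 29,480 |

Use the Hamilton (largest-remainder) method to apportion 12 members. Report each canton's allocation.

A=7; B=2; C=3

Total 122985; standard divisor 122985/12 ≈ 10248.75.
Standard quotas: A 7.5210, B 1.6025, C 2.8764.
Lower quotas: A 7, B 1, C 2 (sum 10, leaving 2 seats).
Remainders in descending order: C 0.8764, B 0.6025, A 0.5210.
Largest remainders: C, B receive the extra seats.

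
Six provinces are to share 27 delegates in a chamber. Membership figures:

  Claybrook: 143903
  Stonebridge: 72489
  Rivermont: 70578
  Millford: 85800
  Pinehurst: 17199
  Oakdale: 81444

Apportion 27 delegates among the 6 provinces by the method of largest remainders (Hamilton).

Claybrook: 8, Stonebridge: 4, Rivermont: 4, Millford: 5, Pinehurst: 1, Oakdale: 5

The standard divisor is 471413/27 ≈ 17459.741.
Standard quotas: Claybrook 8.2420, Stonebridge 4.1518, Rivermont 4.0423, Millford 4.9142, Pinehurst 0.9851, Oakdale 4.6647.
Lower quotas: Claybrook 8, Stonebridge 4, Rivermont 4, Millford 4, Pinehurst 0, Oakdale 4 (sum 24, leaving 3 seats).
Remainders in descending order: Pinehurst 0.9851, Millford 0.9142, Oakdale 0.6647, Claybrook 0.2420, Stonebridge 0.1518, Rivermont 0.0423.
Largest remainders: Pinehurst, Millford, Oakdale receive the extra seats.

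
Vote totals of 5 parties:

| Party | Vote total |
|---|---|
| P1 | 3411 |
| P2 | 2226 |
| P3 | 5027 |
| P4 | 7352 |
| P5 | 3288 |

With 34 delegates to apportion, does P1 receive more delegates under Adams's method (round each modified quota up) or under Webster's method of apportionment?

Adams: P1 6, P2 4, P3 8, P4 11, P5 5.
Webster: P1 5, P2 4, P3 8, P4 12, P5 5.
P1 gets 6 under Adams and 5 under Webster.

Adams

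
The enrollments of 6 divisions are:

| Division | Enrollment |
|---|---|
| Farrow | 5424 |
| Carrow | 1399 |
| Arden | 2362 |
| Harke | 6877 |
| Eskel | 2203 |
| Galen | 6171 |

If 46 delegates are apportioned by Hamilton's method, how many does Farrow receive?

10

The standard divisor is 24436/46 ≈ 531.217.
Standard quotas: Farrow 10.2105, Carrow 2.6336, Arden 4.4464, Harke 12.9457, Eskel 4.1471, Galen 11.6167.
Lower quotas: Farrow 10, Carrow 2, Arden 4, Harke 12, Eskel 4, Galen 11 (sum 43, leaving 3 seats).
Remainders in descending order: Harke 0.9457, Carrow 0.6336, Galen 0.6167, Arden 0.4464, Farrow 0.2105, Eskel 0.1471.
Largest remainders: Harke, Carrow, Galen receive the extra seats.
Farrow receives 10.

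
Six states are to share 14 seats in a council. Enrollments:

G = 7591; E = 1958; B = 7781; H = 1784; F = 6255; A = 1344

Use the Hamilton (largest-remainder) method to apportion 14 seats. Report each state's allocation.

The standard divisor is 26713/14 ≈ 1908.071.
Standard quotas: G 3.9784, E 1.0262, B 4.0779, H 0.9350, F 3.2782, A 0.7044.
Lower quotas: G 3, E 1, B 4, H 0, F 3, A 0 (sum 11, leaving 3 seats).
Remainders in descending order: G 0.9784, H 0.9350, A 0.7044, F 0.2782, B 0.0779, E 0.0262.
Largest remainders: G, H, A receive the extra seats.

G 4, E 1, B 4, H 1, F 3, A 1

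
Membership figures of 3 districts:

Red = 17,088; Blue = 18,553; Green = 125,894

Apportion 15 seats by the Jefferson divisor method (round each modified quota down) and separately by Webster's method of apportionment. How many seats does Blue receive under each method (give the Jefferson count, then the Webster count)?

Jefferson: Red 1, Blue 1, Green 13.
Webster: Red 2, Blue 2, Green 11.
Blue gets 1 under Jefferson and 2 under Webster.

1 and 2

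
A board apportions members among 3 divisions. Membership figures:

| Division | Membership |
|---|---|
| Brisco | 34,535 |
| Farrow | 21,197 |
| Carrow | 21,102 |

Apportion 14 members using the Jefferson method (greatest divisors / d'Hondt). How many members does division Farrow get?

Standard divisor 76834/14 ≈ 5488.143; standard quotas: Brisco 6.293, Farrow 3.862, Carrow 3.845.
Rounding down gives 6, 3, 3 = 12 seats, so the divisor must be adjusted.
With modified divisor 5100: modified quotas Brisco 6.772, Farrow 4.156, Carrow 4.138.
Rounding down: Brisco 6, Farrow 4, Carrow 4 (total 14).
Farrow receives 4.

4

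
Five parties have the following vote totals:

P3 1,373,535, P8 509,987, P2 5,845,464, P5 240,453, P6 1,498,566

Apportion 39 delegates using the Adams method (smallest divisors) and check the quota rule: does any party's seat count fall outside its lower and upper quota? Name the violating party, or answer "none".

Standard quotas: P3 5.658, P8 2.101, P2 24.078, P5 0.990, P6 6.173.
Adams allocation: P3 6, P8 3, P2 23, P5 1, P6 6.
P2 has quota 24.078 (lower 24, upper 25) but receives 23 — outside the quota interval.

P2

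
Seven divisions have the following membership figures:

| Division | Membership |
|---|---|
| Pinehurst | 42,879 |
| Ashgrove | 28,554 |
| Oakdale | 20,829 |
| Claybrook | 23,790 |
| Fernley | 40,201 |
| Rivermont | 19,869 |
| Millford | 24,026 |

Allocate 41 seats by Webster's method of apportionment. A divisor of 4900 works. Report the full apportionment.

With modified divisor 4900: modified quotas Pinehurst 8.751, Ashgrove 5.827, Oakdale 4.251, Claybrook 4.855, Fernley 8.204, Rivermont 4.055, Millford 4.903.
Rounding to the nearest integer: Pinehurst 9, Ashgrove 6, Oakdale 4, Claybrook 5, Fernley 8, Rivermont 4, Millford 5 (total 41).

Pinehurst: 9; Ashgrove: 6; Oakdale: 4; Claybrook: 5; Fernley: 8; Rivermont: 4; Millford: 5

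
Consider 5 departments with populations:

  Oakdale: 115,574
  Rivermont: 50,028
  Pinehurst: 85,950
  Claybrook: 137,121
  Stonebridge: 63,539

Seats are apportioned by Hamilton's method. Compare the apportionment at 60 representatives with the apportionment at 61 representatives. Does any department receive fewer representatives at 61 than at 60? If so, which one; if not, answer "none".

At 60 seats: Oakdale 15, Rivermont 7, Pinehurst 11, Claybrook 18, Stonebridge 9.
At 61 seats: Oakdale 16, Rivermont 7, Pinehurst 12, Claybrook 18, Stonebridge 8.
Stonebridge drops from 9 to 8.

Stonebridge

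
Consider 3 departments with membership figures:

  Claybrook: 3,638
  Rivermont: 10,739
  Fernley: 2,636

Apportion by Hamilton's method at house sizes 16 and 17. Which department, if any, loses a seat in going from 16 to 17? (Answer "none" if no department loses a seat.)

Fernley

At 16 seats: Claybrook 3, Rivermont 10, Fernley 3.
At 17 seats: Claybrook 4, Rivermont 11, Fernley 2.
Fernley drops from 3 to 2.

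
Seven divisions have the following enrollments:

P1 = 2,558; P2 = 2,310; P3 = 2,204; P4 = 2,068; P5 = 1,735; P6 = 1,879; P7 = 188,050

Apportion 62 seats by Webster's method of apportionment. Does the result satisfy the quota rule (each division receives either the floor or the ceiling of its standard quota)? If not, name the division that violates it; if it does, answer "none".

Standard quotas: P1 0.790, P2 0.713, P3 0.681, P4 0.639, P5 0.536, P6 0.580, P7 58.062.
Webster allocation: P1 1, P2 1, P3 1, P4 1, P5 1, P6 1, P7 56.
P7 has quota 58.062 (lower 58, upper 59) but receives 56 — outside the quota interval.

P7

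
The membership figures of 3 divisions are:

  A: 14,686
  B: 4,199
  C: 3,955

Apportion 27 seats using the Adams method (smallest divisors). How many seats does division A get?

17

Standard divisor 22840/27 ≈ 845.926; standard quotas: A 17.361, B 4.964, C 4.675.
Rounding up gives 18, 5, 5 = 28 seats, so the divisor must be adjusted.
With modified divisor 900: modified quotas A 16.318, B 4.666, C 4.394.
Rounding up: A 17, B 5, C 5 (total 27).
A receives 17.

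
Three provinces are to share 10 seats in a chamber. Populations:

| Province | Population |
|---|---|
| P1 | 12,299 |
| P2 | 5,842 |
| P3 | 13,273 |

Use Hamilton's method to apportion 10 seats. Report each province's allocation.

P1: 4, P2: 2, P3: 4

Total 31414; standard divisor 31414/10 ≈ 3141.4.
Standard quotas: P1 3.9151, P2 1.8597, P3 4.2252.
Lower quotas: P1 3, P2 1, P3 4 (sum 8, leaving 2 seats).
Remainders in descending order: P1 0.9151, P2 0.8597, P3 0.2252.
The surplus seats go to P1, P2.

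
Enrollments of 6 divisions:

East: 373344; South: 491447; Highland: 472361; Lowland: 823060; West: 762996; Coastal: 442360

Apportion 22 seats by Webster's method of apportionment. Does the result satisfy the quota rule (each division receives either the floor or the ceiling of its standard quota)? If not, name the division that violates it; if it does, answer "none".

Standard quotas: East 2.440, South 3.212, Highland 3.088, Lowland 5.380, West 4.988, Coastal 2.892.
Webster allocation: East 2, South 3, Highland 3, Lowland 6, West 5, Coastal 3.
Every allocation lies between the lower and upper quota.

none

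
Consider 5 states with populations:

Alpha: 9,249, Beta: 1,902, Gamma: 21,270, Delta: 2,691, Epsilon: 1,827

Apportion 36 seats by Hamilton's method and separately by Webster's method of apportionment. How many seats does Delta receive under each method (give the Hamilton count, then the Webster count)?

2 and 3

Hamilton: Alpha 9, Beta 2, Gamma 21, Delta 2, Epsilon 2.
Webster: Alpha 9, Beta 2, Gamma 20, Delta 3, Epsilon 2.
Delta gets 2 under Hamilton and 3 under Webster.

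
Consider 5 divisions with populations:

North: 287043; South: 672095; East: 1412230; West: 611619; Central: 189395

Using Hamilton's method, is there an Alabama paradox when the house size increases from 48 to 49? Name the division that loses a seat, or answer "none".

At 48 seats: North 4, South 10, East 22, West 9, Central 3.
At 49 seats: North 4, South 10, East 22, West 10, Central 3.
No division's allocation decreased.

none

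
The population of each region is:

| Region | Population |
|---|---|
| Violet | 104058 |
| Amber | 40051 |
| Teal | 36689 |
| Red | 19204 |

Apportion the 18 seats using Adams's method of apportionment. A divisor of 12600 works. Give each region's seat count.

Violet 9, Amber 4, Teal 3, Red 2

With modified divisor 12600: modified quotas Violet 8.259, Amber 3.179, Teal 2.912, Red 1.524.
Rounding up: Violet 9, Amber 4, Teal 3, Red 2 (total 18).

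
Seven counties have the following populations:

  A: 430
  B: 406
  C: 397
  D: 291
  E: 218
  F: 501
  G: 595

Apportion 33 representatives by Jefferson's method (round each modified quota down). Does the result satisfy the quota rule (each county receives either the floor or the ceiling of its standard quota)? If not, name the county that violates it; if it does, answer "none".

Standard quotas: A 5.000, B 4.721, C 4.616, D 3.384, E 2.535, F 5.826, G 6.919.
Jefferson allocation: A 5, B 5, C 5, D 3, E 2, F 6, G 7.
Every allocation lies between the lower and upper quota.

none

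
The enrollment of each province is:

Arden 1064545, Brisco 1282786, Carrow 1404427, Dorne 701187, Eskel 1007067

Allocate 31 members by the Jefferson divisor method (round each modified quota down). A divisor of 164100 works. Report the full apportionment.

Arden 6, Brisco 7, Carrow 8, Dorne 4, Eskel 6

With modified divisor 164100: modified quotas Arden 6.487, Brisco 7.817, Carrow 8.558, Dorne 4.273, Eskel 6.137.
Rounding down: Arden 6, Brisco 7, Carrow 8, Dorne 4, Eskel 6 (total 31).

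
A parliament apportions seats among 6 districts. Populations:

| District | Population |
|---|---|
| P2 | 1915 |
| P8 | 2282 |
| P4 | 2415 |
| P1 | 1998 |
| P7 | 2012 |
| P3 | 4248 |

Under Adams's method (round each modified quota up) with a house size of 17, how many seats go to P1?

Standard divisor 14870/17 ≈ 874.706; standard quotas: P2 2.189, P8 2.609, P4 2.761, P1 2.284, P7 2.300, P3 4.856.
Rounding up gives 3, 3, 3, 3, 3, 5 = 20 seats, so the divisor must be adjusted.
With modified divisor 1030: modified quotas P2 1.859, P8 2.216, P4 2.345, P1 1.940, P7 1.953, P3 4.124.
Rounding up: P2 2, P8 3, P4 3, P1 2, P7 2, P3 5 (total 17).
P1 receives 2.

2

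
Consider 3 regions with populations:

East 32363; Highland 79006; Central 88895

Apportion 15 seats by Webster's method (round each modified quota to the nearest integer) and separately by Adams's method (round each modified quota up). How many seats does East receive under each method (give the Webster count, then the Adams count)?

Webster: East 2, Highland 6, Central 7.
Adams: East 3, Highland 6, Central 6.
East gets 2 under Webster and 3 under Adams.

2 and 3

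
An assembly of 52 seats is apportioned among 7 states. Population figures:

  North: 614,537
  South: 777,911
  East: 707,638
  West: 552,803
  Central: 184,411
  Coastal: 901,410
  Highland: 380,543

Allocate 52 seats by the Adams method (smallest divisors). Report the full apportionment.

Standard divisor 4119253/52 ≈ 79216.404; standard quotas: North 7.758, South 9.820, East 8.933, West 6.978, Central 2.328, Coastal 11.379, Highland 4.804.
Rounding up gives 8, 10, 9, 7, 3, 12, 5 = 54 seats, so the divisor must be adjusted.
With modified divisor 87100: modified quotas North 7.056, South 8.931, East 8.124, West 6.347, Central 2.117, Coastal 10.349, Highland 4.369.
Rounding up: North 8, South 9, East 9, West 7, Central 3, Coastal 11, Highland 5 (total 52).

North 8; South 9; East 9; West 7; Central 3; Coastal 11; Highland 5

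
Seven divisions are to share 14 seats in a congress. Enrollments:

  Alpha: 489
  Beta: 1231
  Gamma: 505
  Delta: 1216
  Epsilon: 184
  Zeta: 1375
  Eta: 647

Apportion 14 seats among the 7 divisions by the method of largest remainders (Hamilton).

The standard divisor is 5647/14 ≈ 403.357.
Standard quotas: Alpha 1.212, Beta 3.052, Gamma 1.252, Delta 3.015, Epsilon 0.456, Zeta 3.409, Eta 1.604.
Lower quotas: Alpha 1, Beta 3, Gamma 1, Delta 3, Epsilon 0, Zeta 3, Eta 1 (sum 12, leaving 2 seats).
Remainders in descending order: Eta 0.604, Epsilon 0.456, Zeta 0.409, Gamma 0.252, Alpha 0.212, Beta 0.052, Delta 0.015.
The surplus seats go to Eta, Epsilon.

Alpha: 1; Beta: 3; Gamma: 1; Delta: 3; Epsilon: 1; Zeta: 3; Eta: 2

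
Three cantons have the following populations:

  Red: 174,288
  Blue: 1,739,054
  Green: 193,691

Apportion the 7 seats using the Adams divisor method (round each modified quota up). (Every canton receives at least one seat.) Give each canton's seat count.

Standard divisor 2107033/7 ≈ 301004.714; standard quotas: Red 0.579, Blue 5.777, Green 0.643.
Rounding up gives 1, 6, 1 = 8 seats, so the divisor must be adjusted.
With modified divisor 391300: modified quotas Red 0.445, Blue 4.444, Green 0.495.
Rounding up: Red 1, Blue 5, Green 1 (total 7).

Red 1, Blue 5, Green 1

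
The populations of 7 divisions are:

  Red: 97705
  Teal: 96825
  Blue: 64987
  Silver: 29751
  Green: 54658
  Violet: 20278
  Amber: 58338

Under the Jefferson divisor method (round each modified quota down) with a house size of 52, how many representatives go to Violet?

Standard divisor 422542/52 ≈ 8125.808; standard quotas: Red 12.024, Teal 11.916, Blue 7.998, Silver 3.661, Green 6.726, Violet 2.496, Amber 7.179.
Rounding down gives 12, 11, 7, 3, 6, 2, 7 = 48 seats, so the divisor must be adjusted.
With modified divisor 7500: modified quotas Red 13.027, Teal 12.910, Blue 8.665, Silver 3.967, Green 7.288, Violet 2.704, Amber 7.778.
Rounding down: Red 13, Teal 12, Blue 8, Silver 3, Green 7, Violet 2, Amber 7 (total 52).
Violet receives 2.

2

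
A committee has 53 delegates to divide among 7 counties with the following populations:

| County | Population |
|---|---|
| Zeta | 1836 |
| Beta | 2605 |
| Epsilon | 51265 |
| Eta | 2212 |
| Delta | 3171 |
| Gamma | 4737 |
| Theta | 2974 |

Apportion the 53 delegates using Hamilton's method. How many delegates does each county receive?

Zeta=1; Beta=2; Epsilon=40; Eta=2; Delta=2; Gamma=4; Theta=2

The standard divisor is 68800/53 ≈ 1298.113.
Standard quotas: Zeta 1.4144, Beta 2.0068, Epsilon 39.4919, Eta 1.7040, Delta 2.4428, Gamma 3.6491, Theta 2.2910.
Lower quotas: Zeta 1, Beta 2, Epsilon 39, Eta 1, Delta 2, Gamma 3, Theta 2 (sum 50, leaving 3 seats).
Remainders in descending order: Eta 0.7040, Gamma 0.6491, Epsilon 0.4919, Delta 0.4428, Zeta 0.4144, Theta 0.2910, Beta 0.0068.
The surplus seats go to Eta, Gamma, Epsilon.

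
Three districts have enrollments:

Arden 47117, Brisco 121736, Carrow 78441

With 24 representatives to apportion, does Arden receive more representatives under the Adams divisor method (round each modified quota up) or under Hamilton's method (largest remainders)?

Adams: Arden 5, Brisco 11, Carrow 8.
Hamilton: Arden 4, Brisco 12, Carrow 8.
Arden gets 5 under Adams and 4 under Hamilton.

Adams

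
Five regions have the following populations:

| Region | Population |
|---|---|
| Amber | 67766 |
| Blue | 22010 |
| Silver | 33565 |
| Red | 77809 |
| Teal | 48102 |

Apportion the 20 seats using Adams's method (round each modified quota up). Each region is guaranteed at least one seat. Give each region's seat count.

Standard divisor 249252/20 ≈ 12462.6; standard quotas: Amber 5.438, Blue 1.766, Silver 2.693, Red 6.243, Teal 3.860.
Rounding up gives 6, 2, 3, 7, 4 = 22 seats, so the divisor must be adjusted.
With modified divisor 14600: modified quotas Amber 4.642, Blue 1.508, Silver 2.299, Red 5.329, Teal 3.295.
Rounding up: Amber 5, Blue 2, Silver 3, Red 6, Teal 4 (total 20).

Amber=5, Blue=2, Silver=3, Red=6, Teal=4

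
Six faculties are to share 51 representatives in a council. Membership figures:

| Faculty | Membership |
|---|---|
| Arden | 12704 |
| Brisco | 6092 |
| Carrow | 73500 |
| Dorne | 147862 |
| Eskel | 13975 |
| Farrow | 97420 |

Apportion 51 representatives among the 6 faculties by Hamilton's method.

The standard divisor is 351553/51 ≈ 6893.196.
Standard quotas: Arden 1.8430, Brisco 0.8838, Carrow 10.6627, Dorne 21.4504, Eskel 2.0274, Farrow 14.1328.
Lower quotas: Arden 1, Brisco 0, Carrow 10, Dorne 21, Eskel 2, Farrow 14 (sum 48, leaving 3 seats).
Remainders in descending order: Brisco 0.8838, Arden 0.8430, Carrow 0.6627, Dorne 0.4504, Farrow 0.1328, Eskel 0.0274.
The surplus seats go to Brisco, Arden, Carrow.

Arden=2; Brisco=1; Carrow=11; Dorne=21; Eskel=2; Farrow=14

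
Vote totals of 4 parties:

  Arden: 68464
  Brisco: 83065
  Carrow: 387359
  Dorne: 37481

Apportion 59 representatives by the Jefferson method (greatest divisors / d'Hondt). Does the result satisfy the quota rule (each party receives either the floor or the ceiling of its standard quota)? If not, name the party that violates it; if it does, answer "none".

Standard quotas: Arden 7.008, Brisco 8.503, Carrow 39.652, Dorne 3.837.
Jefferson allocation: Arden 7, Brisco 8, Carrow 41, Dorne 3.
Carrow has quota 39.652 (lower 39, upper 40) but receives 41 — outside the quota interval.

Carrow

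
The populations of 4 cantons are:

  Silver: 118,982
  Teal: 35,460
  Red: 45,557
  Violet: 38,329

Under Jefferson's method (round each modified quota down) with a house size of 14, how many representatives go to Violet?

2

Standard divisor 238328/14 ≈ 17023.429; standard quotas: Silver 6.989, Teal 2.083, Red 2.676, Violet 2.252.
Rounding down gives 6, 2, 2, 2 = 12 seats, so the divisor must be adjusted.
With modified divisor 15000: modified quotas Silver 7.932, Teal 2.364, Red 3.037, Violet 2.555.
Rounding down: Silver 7, Teal 2, Red 3, Violet 2 (total 14).
Violet receives 2.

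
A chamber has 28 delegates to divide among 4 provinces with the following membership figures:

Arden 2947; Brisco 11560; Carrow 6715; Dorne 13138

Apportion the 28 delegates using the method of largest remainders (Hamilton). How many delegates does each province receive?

Standard divisor: 34360 ÷ 28 ≈ 1227.143.
Standard quotas: Arden 2.4015, Brisco 9.4203, Carrow 5.4721, Dorne 10.7062.
Lower quotas: Arden 2, Brisco 9, Carrow 5, Dorne 10 (sum 26, leaving 2 seats).
Remainders in descending order: Dorne 0.7062, Carrow 0.4721, Brisco 0.4203, Arden 0.4015.
The surplus seats go to Dorne, Carrow.

Arden 2; Brisco 9; Carrow 6; Dorne 11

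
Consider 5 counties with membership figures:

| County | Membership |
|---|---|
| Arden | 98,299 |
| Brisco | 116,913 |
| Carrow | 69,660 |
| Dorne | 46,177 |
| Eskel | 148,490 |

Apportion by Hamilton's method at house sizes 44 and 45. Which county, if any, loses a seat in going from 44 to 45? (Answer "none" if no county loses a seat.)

none

At 44 seats: Arden 9, Brisco 11, Carrow 6, Dorne 4, Eskel 14.
At 45 seats: Arden 9, Brisco 11, Carrow 7, Dorne 4, Eskel 14.
No county's allocation decreased.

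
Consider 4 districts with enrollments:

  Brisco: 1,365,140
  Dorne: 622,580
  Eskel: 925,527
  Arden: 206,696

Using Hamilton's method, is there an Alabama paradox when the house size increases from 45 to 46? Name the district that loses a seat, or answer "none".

At 45 seats: Brisco 20, Dorne 9, Eskel 13, Arden 3.
At 46 seats: Brisco 20, Dorne 9, Eskel 14, Arden 3.
No district's allocation decreased.

none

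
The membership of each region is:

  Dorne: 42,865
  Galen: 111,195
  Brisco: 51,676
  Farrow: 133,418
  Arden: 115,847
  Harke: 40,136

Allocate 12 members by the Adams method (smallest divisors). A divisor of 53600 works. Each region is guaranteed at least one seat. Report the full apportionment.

With modified divisor 53600: modified quotas Dorne 0.800, Galen 2.075, Brisco 0.964, Farrow 2.489, Arden 2.161, Harke 0.749.
Rounding up: Dorne 1, Galen 3, Brisco 1, Farrow 3, Arden 3, Harke 1 (total 12).

Dorne 1, Galen 3, Brisco 1, Farrow 3, Arden 3, Harke 1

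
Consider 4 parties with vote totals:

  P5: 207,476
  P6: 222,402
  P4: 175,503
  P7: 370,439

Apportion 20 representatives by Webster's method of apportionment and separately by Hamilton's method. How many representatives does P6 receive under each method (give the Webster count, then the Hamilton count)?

5 and 4

Webster: P5 4, P6 5, P4 4, P7 7.
Hamilton: P5 4, P6 4, P4 4, P7 8.
P6 gets 5 under Webster and 4 under Hamilton.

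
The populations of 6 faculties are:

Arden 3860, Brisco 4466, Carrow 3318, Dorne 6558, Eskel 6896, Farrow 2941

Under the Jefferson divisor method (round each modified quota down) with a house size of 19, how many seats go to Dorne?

Standard divisor 28039/19 ≈ 1475.737; standard quotas: Arden 2.616, Brisco 3.026, Carrow 2.248, Dorne 4.444, Eskel 4.673, Farrow 1.993.
Rounding down gives 2, 3, 2, 4, 4, 1 = 16 seats, so the divisor must be adjusted.
With modified divisor 1300: modified quotas Arden 2.969, Brisco 3.435, Carrow 2.552, Dorne 5.045, Eskel 5.305, Farrow 2.262.
Rounding down: Arden 2, Brisco 3, Carrow 2, Dorne 5, Eskel 5, Farrow 2 (total 19).
Dorne receives 5.

5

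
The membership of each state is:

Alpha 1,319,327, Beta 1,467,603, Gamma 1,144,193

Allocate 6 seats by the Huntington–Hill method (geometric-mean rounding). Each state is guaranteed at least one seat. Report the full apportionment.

With divisor 704107: modified quotas Alpha 1.874, Beta 2.084, Gamma 1.625.
Geometric-mean thresholds: Alpha √(1·2)=1.414, Beta √(2·3)=2.449, Gamma √(1·2)=1.414.
Each quota rounded against its threshold gives Alpha 2, Beta 2, Gamma 2 (total 6).

Alpha=2; Beta=2; Gamma=2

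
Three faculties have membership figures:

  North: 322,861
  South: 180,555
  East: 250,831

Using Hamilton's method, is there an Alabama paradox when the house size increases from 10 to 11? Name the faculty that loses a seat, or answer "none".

At 10 seats: North 4, South 3, East 3.
At 11 seats: North 5, South 2, East 4.
South drops from 3 to 2.

South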